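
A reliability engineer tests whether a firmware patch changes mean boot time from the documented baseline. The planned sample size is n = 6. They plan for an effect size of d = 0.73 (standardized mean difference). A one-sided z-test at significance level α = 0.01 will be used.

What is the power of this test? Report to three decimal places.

Power ≈ 0.295

Noncentrality parameter: δ = d·√n = 0.73 × √6 = 1.7881
Critical value for a one-sided test at α = 0.01: z_α = 2.326.
Power = Φ(δ − 2.326) = Φ(-0.538) = 0.2952.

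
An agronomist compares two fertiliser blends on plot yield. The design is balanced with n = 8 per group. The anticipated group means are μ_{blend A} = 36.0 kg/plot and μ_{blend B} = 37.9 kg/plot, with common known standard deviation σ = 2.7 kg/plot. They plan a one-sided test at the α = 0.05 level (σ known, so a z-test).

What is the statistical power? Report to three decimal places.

Standardized effect: d = |μ_{blend A} − μ_{blend B}| / σ = |36.0 − 37.9| / 2.7 = 0.7037
Noncentrality parameter: δ = d·√(n/2) = 0.7037 × √(8/2) = 1.4074
One-sided α = 0.05 → critical value z_{0.05} = 1.645.
Power = Φ(δ − 1.645) = Φ(-0.237) = 0.4062.

Power ≈ 0.406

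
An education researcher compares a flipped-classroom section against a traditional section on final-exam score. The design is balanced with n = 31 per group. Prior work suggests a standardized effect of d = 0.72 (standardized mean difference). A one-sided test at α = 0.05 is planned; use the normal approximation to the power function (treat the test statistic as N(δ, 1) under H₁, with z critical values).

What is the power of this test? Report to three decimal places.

Power ≈ 0.883

Noncentrality parameter: λ = d·√(n/2) = 0.72 × √(31/2) = 2.8346
Critical value for a one-sided test at α = 0.05: z_α = 1.645.
Power = Φ(λ − 1.645) = Φ(1.190) = 0.8829.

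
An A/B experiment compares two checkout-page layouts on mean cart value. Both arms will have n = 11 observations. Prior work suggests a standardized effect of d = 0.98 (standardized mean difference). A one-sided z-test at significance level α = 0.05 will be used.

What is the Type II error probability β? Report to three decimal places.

Noncentrality parameter: δ = d·√(n/2) = 0.98 × √(11/2) = 2.2983
One-sided α = 0.05 → critical value z_{0.05} = 1.645.
Power = Φ(δ − 1.645) = Φ(0.653) = 0.7433.
Type II error: β = 1 − power = 1 − 0.7433 = 0.2567.

β ≈ 0.257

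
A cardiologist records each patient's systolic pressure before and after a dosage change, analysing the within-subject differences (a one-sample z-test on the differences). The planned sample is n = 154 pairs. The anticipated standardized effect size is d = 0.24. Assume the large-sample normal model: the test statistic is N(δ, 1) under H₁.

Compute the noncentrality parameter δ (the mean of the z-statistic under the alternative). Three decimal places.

δ ≈ 2.978

δ = d·√n = 0.24 × √154 = 2.9783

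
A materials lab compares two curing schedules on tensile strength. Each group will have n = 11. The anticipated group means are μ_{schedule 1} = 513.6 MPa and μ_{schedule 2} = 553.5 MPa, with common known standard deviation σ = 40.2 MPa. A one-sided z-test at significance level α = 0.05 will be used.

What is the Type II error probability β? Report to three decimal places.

Standardized effect: d = |μ_{schedule 1} − μ_{schedule 2}| / σ = |513.6 − 553.5| / 40.2 = 0.9925
Noncentrality parameter: δ = d·√(n/2) = 0.9925 × √(11/2) = 2.3277
Critical value for a one-sided test at α = 0.05: z_α = 1.645.
Power = P(Z > 1.645 − δ) = Φ(0.683) = 0.7527.
Type II error: β = 1 − power = 1 − 0.7527 = 0.2473.

β ≈ 0.247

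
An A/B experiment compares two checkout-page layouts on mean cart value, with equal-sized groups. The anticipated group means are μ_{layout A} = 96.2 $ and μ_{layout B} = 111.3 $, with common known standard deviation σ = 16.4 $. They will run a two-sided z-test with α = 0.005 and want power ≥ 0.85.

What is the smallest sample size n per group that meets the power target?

n = 35 per group

Standardized effect: d = |μ_{layout A} − μ_{layout B}| / σ = |96.2 − 111.3| / 16.4 = 0.9207
Set Φ(δ − 2.807) = 0.85; then δ − 2.807 = Φ⁻¹(0.85) = 1.036, giving δ = 3.843.
(Ignoring the negligible lower-tail rejection probability gives the usual closed-form inversion.)
δ = d·√(n/2) ⇒ n = 2(δ/d)² = 2 × (3.843 / 0.9207)² = 34.85.
Rounding up, n = 35 per group.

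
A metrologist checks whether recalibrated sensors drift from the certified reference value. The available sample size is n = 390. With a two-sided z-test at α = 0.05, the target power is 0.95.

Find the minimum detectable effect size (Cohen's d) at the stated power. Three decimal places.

Need Φ(δ − 1.960) = 0.95, so δ = 1.960 + 1.645 = 3.605.
(The second rejection-region term Φ(−δ − z_{α/2}) is negligible and dropped.)
δ = d·√n ⇒ d = δ/√n = 3.605/√390 = 0.1825.

d ≈ 0.183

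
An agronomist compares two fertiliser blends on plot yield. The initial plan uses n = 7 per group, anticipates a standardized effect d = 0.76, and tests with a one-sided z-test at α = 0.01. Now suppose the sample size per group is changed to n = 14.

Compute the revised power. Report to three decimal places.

With n = 14 per group: δ = d·√(n/2) = 0.76 × √(14/2) = 2.0108. Critical value z_{0.01} = 2.326.
Revised power = P(Z > 2.326 − δ) = Φ(-0.316) = 0.3762.

Power ≈ 0.376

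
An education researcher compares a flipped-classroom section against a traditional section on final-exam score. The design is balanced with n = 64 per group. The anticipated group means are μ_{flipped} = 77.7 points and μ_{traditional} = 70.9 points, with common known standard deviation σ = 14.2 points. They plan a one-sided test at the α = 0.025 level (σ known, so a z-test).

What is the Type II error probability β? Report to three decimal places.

Standardized effect: d = |μ_{flipped} − μ_{traditional}| / σ = |77.7 − 70.9| / 14.2 = 0.4789
Noncentrality parameter: δ = d·√(n/2) = 0.4789 × √(64/2) = 2.7089
One-sided α = 0.025 → critical value z_{0.025} = 1.960.
Power = P(Z > 1.960 − δ) = Φ(0.749) = 0.7731.
Type II error: β = 1 − power = 1 − 0.7731 = 0.2269.

β ≈ 0.227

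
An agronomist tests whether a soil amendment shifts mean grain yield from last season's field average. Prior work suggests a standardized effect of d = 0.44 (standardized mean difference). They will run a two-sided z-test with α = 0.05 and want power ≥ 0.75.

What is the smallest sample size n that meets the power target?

n = 36

Set Φ(δ − 1.960) = 0.75; then δ − 1.960 = Φ⁻¹(0.75) = 0.674, giving δ = 2.634.
(The Φ(−δ − z_{α/2}) term is vanishingly small for δ > 0 and is dropped in the standard sample-size formula.)
δ = d·√n ⇒ n = (δ/d)² = (2.634 / 0.44)² = 35.85.
Round up to the next whole unit.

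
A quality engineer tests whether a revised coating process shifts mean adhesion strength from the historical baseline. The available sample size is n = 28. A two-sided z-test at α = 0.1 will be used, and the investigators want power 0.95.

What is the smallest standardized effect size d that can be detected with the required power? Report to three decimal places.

d ≈ 0.622

Required noncentrality: δ = z_{0.05} + z_{0.05} = 1.645 + 1.645 = 3.290.
(The second rejection-region term Φ(−δ − z_{α/2}) is negligible and dropped.)
δ = d·√n ⇒ d = δ/√n = 3.290/√28 = 0.6217.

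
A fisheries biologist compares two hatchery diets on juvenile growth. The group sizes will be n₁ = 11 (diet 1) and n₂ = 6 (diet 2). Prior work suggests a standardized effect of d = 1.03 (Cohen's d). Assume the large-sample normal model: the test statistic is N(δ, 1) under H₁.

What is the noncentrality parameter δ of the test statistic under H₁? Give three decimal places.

δ ≈ 2.029

The noncentrality parameter scales effect size by the design's sample-size factor: δ = d / √(1/n₁ + 1/n₂) = 1.03 / √(1/11 + 1/6) = 2.0295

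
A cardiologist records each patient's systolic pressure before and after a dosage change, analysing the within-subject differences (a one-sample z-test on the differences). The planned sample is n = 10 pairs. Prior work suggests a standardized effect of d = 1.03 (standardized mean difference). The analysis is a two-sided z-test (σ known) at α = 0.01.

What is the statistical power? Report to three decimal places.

Power ≈ 0.752

Noncentrality parameter: δ = d·√n = 1.03 × √10 = 3.2571
Critical value for a two-sided test at α = 0.01: z_{α/2} = 2.576.
Power = Φ(δ − 2.576) + Φ(−δ − 2.576) = Φ(0.681) + Φ(-5.833) = 0.7522 + 0.0000 = 0.7522.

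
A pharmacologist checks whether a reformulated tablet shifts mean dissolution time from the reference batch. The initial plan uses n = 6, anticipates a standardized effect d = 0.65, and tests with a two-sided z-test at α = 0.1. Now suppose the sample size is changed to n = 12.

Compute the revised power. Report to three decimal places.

Power ≈ 0.728

With n = 12: δ = d·√n = 0.65 × √12 = 2.2517. Critical value z_{0.05} = 1.645.
Revised power = Φ(δ − 1.645) + Φ(−δ − 1.645) = Φ(0.607) + Φ(-3.897) = 0.7280 + 0.0000 = 0.7281.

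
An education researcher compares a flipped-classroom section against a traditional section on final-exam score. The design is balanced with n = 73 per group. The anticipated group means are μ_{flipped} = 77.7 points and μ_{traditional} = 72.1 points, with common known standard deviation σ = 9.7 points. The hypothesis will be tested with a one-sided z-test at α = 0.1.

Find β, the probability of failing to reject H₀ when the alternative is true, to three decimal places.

Standardized effect: d = |μ_{flipped} − μ_{traditional}| / σ = |77.7 − 72.1| / 9.7 = 0.5773
Noncentrality parameter: δ = d·√(n/2) = 0.5773 × √(73/2) = 3.4879
One-sided α = 0.1 → critical value z_{0.1} = 1.282.
Power = P(Z > 1.282 − δ) = Φ(2.206) = 0.9863.
Type II error: β = 1 − power = 1 − 0.9863 = 0.0137.

β ≈ 0.014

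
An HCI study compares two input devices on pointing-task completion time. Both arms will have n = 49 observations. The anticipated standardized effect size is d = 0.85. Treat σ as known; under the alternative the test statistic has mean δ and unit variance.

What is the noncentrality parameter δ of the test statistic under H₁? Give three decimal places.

The noncentrality parameter scales effect size by the design's sample-size factor: δ = d·√(n/2) = 0.85 × √(49/2) = 4.2073

δ ≈ 4.207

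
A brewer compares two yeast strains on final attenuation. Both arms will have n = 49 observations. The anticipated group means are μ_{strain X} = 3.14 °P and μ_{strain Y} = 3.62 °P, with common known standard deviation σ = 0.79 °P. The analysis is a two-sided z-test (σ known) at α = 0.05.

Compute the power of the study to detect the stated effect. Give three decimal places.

Power ≈ 0.853

Standardized effect: d = |μ_{strain X} − μ_{strain Y}| / σ = |3.14 − 3.62| / 0.79 = 0.6076
Noncentrality parameter: λ = d·√(n/2) = 0.6076 × √(49/2) = 3.0074
Two-sided α = 0.05 → critical value z_{0.025} = 1.960.
Power = Φ(λ − 1.960) + Φ(−λ − 1.960) = Φ(1.047) + Φ(-4.967) = 0.8526 + 0.0000 = 0.8526.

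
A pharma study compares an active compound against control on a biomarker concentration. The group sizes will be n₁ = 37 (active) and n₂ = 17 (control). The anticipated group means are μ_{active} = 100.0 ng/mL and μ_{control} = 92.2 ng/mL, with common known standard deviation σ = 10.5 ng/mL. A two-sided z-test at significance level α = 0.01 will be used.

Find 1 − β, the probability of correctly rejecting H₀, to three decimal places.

Power ≈ 0.484

Standardized effect: d = |μ_{active} − μ_{control}| / σ = |100.0 − 92.2| / 10.5 = 0.7429
Noncentrality parameter: δ = d / √(1/n₁ + 1/n₂) = 0.7429 / √(1/37 + 1/17) = 2.5353
Critical value for a two-sided test at α = 0.01: z_{α/2} = 2.576.
Power = Φ(δ − 2.576) + Φ(−δ − 2.576) = Φ(-0.041) + Φ(-5.111) = 0.4838 + 0.0000 = 0.4838.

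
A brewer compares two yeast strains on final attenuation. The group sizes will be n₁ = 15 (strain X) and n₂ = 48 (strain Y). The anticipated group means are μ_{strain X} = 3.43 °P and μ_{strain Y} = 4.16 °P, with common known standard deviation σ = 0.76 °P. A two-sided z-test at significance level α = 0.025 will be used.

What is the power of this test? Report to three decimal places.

Standardized effect: d = |μ_{strain X} − μ_{strain Y}| / σ = |3.43 − 4.16| / 0.76 = 0.9605
Noncentrality parameter: δ = d / √(1/n₁ + 1/n₂) = 0.9605 / √(1/15 + 1/48) = 3.2472
Two-sided α = 0.025 → critical value z_{0.0125} = 2.241.
Power = Φ(δ − 2.241) + Φ(−δ − 2.241) = Φ(1.006) + Φ(-5.489) = 0.8427 + 0.0000 = 0.8427.

Power ≈ 0.843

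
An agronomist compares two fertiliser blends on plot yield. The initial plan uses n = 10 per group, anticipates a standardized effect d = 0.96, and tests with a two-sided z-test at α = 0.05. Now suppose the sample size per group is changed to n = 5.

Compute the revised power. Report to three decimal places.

Power ≈ 0.329

With n = 5 per group: δ = d·√(n/2) = 0.96 × √(5/2) = 1.5179. Critical value z_{0.025} = 1.960.
Revised power = Φ(δ − 1.960) + Φ(−δ − 1.960) = Φ(-0.442) + Φ(-3.478) = 0.3292 + 0.0003 = 0.3295.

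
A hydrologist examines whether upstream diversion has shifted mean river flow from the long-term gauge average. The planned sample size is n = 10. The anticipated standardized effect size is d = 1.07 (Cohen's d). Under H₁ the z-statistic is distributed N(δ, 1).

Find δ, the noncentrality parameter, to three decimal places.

The noncentrality parameter scales effect size by the design's sample-size factor: δ = d·√n = 1.07 × √10 = 3.3836

δ ≈ 3.384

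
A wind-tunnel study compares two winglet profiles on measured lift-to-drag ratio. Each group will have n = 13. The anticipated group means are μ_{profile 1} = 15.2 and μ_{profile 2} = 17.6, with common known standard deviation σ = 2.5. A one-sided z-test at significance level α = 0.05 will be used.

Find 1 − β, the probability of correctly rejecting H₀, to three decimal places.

Standardized effect: d = |μ_{profile 1} − μ_{profile 2}| / σ = |15.2 − 17.6| / 2.5 = 0.9600
Noncentrality parameter: δ = d·√(n/2) = 0.9600 × √(13/2) = 2.4475
Critical value for a one-sided test at α = 0.05: z_α = 1.645.
Power = P(Z > 1.645 − δ) = Φ(0.803) = 0.7889.

Power ≈ 0.789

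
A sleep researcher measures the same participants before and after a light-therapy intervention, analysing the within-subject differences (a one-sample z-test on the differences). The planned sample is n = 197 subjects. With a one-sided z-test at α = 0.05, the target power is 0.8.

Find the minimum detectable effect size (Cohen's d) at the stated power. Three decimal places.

Need Φ(δ − 1.645) = 0.8, so δ = 1.645 + 0.842 = 2.486.
δ = d·√n ⇒ d = δ/√n = 2.486/√197 = 0.1772.

d ≈ 0.177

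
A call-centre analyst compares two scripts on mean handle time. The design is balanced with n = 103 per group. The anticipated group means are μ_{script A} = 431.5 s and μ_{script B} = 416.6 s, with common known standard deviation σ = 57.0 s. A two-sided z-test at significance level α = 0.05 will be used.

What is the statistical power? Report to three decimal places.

Standardized effect: d = |μ_{script A} − μ_{script B}| / σ = |431.5 − 416.6| / 57.0 = 0.2614
Noncentrality parameter: δ = d·√(n/2) = 0.2614 × √(103/2) = 1.8759
Critical value for a two-sided test at α = 0.05: z_{α/2} = 1.960.
Power = Φ(δ − 1.960) + Φ(−δ − 1.960) = Φ(-0.084) + Φ(-3.836) = 0.4665 + 0.0001 = 0.4666.

Power ≈ 0.467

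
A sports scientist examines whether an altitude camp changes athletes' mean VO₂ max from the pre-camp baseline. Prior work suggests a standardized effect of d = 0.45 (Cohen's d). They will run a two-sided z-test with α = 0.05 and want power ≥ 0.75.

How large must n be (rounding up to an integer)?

Set Φ(δ − 1.960) = 0.75; then δ − 1.960 = Φ⁻¹(0.75) = 0.674, giving δ = 2.634.
(Ignoring the negligible lower-tail rejection probability gives the usual closed-form inversion.)
δ = d·√n ⇒ n = (δ/d)² = (2.634 / 0.45)² = 34.27.
Round up to the next whole unit.

n = 35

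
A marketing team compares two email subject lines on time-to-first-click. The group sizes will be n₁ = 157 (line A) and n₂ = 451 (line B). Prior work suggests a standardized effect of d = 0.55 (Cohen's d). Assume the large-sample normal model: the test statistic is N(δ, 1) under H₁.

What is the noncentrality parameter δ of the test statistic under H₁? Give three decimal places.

δ = d / √(1/n₁ + 1/n₂) = 0.55 / √(1/157 + 1/451) = 5.9354

δ ≈ 5.935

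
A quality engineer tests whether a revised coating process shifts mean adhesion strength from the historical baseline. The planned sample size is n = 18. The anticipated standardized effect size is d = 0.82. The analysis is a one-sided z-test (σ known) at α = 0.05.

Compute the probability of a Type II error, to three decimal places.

β ≈ 0.033

Noncentrality parameter: δ = d·√n = 0.82 × √18 = 3.4790
One-sided α = 0.05 → critical value z_{0.05} = 1.645.
Power = P(Z > 1.645 − δ) = Φ(1.834) = 0.9667.
Type II error: β = 1 − power = 1 − 0.9667 = 0.0333.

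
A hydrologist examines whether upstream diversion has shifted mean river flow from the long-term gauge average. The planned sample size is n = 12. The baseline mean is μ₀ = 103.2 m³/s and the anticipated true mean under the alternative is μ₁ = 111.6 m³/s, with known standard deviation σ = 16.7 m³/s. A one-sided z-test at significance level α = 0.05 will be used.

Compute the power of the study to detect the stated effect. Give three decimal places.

Standardized effect: d = |μ₁ − μ₀| / σ = |111.6 − 103.2| / 16.7 = 0.5030
Noncentrality parameter: δ = d·√n = 0.5030 × √12 = 1.7424
One-sided α = 0.05 → critical value z_{0.05} = 1.645.
Power = P(Z > 1.645 − δ) = Φ(0.098) = 0.5389.

Power ≈ 0.539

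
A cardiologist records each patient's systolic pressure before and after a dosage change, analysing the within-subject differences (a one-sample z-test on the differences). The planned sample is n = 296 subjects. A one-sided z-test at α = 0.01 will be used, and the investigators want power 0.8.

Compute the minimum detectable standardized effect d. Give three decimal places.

Required noncentrality: δ = z_{0.01} + z_{0.20} = 2.326 + 0.842 = 3.168.
δ = d·√n ⇒ d = δ/√n = 3.168/√296 = 0.1841.

d ≈ 0.184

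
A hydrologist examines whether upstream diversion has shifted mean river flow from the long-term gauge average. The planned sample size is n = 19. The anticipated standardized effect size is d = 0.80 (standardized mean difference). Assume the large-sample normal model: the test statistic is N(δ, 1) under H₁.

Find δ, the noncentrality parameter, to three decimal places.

δ = d·√n = 0.80 × √19 = 3.4871

δ ≈ 3.487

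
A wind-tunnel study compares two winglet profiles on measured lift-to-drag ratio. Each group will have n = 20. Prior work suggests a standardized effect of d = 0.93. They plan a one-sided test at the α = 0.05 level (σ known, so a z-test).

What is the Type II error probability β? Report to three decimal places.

Noncentrality parameter: δ = d·√(n/2) = 0.93 × √(20/2) = 2.9409
Critical value for a one-sided test at α = 0.05: z_α = 1.645.
Power = Φ(δ − 1.645) = Φ(1.296) = 0.9025.
Type II error: β = 1 − power = 1 − 0.9025 = 0.0975.

β ≈ 0.097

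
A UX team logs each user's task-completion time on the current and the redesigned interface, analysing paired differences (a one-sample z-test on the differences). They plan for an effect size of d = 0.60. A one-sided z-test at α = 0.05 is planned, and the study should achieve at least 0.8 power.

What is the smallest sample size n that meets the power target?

n = 18

Set Φ(δ − 1.645) = 0.8; then δ − 1.645 = Φ⁻¹(0.8) = 0.842, giving δ = 2.486.
δ = d·√n ⇒ n = (δ/d)² = (2.486 / 0.60)² = 17.17.
Round up to the next whole unit.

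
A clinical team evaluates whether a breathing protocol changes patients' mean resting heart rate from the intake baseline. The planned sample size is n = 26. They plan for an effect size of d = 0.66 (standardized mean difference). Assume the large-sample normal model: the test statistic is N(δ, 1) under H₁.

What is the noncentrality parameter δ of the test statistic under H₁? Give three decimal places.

δ = d·√n = 0.66 × √26 = 3.3654

δ ≈ 3.365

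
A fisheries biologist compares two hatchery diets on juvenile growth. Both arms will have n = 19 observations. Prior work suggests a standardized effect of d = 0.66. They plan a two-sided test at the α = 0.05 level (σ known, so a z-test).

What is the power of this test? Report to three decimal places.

Noncentrality parameter: δ = d·√(n/2) = 0.66 × √(19/2) = 2.0343
Two-sided α = 0.05 → critical value z_{0.025} = 1.960.
Power = Φ(δ − 1.960) + Φ(−δ − 1.960) = Φ(0.074) + Φ(-3.994) = 0.5296 + 0.0000 = 0.5296.

Power ≈ 0.530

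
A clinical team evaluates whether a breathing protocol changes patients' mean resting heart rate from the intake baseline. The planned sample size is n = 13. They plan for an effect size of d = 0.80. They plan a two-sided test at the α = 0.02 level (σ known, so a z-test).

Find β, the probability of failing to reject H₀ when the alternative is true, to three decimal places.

β ≈ 0.288

Noncentrality parameter: δ = d·√n = 0.80 × √13 = 2.8844
Two-sided α = 0.02 → critical value z_{0.01} = 2.326.
Power = Φ(δ − 2.326) + Φ(−δ − 2.326) = Φ(0.558) + Φ(-5.211) = 0.7116 + 0.0000 = 0.7116.
Type II error: β = 1 − power = 1 − 0.7116 = 0.2884.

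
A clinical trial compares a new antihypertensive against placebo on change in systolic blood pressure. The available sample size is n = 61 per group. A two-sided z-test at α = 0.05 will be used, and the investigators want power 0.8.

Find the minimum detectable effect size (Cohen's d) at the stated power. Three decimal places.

Need Φ(δ − 1.960) = 0.8, so δ = 1.960 + 0.842 = 2.802.
(Lower-tail contribution to power is negligible for δ > 0.)
δ = d·√(n/2) ⇒ d = δ/√(n/2) = 2.802/√(61/2) = 0.5073.

d ≈ 0.507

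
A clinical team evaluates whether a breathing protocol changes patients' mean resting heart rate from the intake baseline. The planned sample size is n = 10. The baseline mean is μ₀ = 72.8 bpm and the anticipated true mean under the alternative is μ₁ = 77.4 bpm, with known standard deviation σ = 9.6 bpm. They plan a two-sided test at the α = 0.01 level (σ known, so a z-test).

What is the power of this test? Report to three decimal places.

Power ≈ 0.144

Standardized effect: d = |μ₁ − μ₀| / σ = |77.4 − 72.8| / 9.6 = 0.4792
Noncentrality parameter: δ = d·√n = 0.4792 × √10 = 1.5153
Critical value for a two-sided test at α = 0.01: z_{α/2} = 2.576.
Power = Φ(δ − 2.576) + Φ(−δ − 2.576) = Φ(-1.061) + Φ(-4.091) = 0.1444 + 0.0000 = 0.1445.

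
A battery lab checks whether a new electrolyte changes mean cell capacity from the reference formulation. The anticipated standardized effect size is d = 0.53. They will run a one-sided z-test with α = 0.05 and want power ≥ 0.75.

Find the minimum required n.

For power 0.75 need Φ(δ − z_{0.05}) = 0.75, so δ = z_{0.05} + z_{0.25} = 1.645 + 0.674 = 2.319.
δ = d·√n ⇒ n = (δ/d)² = (2.319 / 0.53)² = 19.15.
Rounding up, n = 20.

n = 20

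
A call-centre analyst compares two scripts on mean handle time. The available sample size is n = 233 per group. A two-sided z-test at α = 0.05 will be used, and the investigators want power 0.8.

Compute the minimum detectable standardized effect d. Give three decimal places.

Need Φ(δ − 1.960) = 0.8, so δ = 1.960 + 0.842 = 2.802.
(The second rejection-region term Φ(−δ − z_{α/2}) is negligible and dropped.)
δ = d·√(n/2) ⇒ d = δ/√(n/2) = 2.802/√(233/2) = 0.2596.

d ≈ 0.260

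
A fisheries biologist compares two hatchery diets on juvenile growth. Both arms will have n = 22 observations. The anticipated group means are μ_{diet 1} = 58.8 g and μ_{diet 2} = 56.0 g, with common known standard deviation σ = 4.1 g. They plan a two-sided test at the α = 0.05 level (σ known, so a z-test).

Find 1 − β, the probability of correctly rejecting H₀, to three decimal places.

Standardized effect: d = |μ_{diet 1} − μ_{diet 2}| / σ = |58.8 − 56.0| / 4.1 = 0.6829
Noncentrality parameter: δ = d·√(n/2) = 0.6829 × √(22/2) = 2.2650
Two-sided α = 0.05 → critical value z_{0.025} = 1.960.
Power = Φ(δ − 1.960) + Φ(−δ − 1.960) = Φ(0.305) + Φ(-4.225) = 0.6198 + 0.0000 = 0.6198.

Power ≈ 0.620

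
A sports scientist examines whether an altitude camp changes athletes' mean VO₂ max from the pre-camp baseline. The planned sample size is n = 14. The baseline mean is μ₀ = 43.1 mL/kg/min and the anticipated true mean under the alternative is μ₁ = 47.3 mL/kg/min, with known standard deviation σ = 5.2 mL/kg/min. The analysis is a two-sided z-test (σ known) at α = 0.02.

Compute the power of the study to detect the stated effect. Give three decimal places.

Standardized effect: d = |μ₁ − μ₀| / σ = |47.3 − 43.1| / 5.2 = 0.8077
Noncentrality parameter: δ = d·√n = 0.8077 × √14 = 3.0221
Critical value for a two-sided test at α = 0.02: z_{α/2} = 2.326.
Power = Φ(δ − 2.326) + Φ(−δ − 2.326) = Φ(0.696) + Φ(-5.348) = 0.7567 + 0.0000 = 0.7567.

Power ≈ 0.757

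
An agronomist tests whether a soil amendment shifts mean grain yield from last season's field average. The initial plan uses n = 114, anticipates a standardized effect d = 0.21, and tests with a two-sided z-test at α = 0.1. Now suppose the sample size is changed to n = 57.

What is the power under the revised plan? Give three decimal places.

Power ≈ 0.477

With n = 57: δ = d·√n = 0.21 × √57 = 1.5855. Critical value z_{0.05} = 1.645.
Revised power = Φ(δ − 1.645) + Φ(−δ − 1.645) = Φ(-0.059) + Φ(-3.230) = 0.4763 + 0.0006 = 0.4769.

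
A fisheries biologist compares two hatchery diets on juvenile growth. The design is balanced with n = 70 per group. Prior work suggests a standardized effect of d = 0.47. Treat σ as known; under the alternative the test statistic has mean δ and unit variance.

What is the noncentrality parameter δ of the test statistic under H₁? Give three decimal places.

δ ≈ 2.781

The noncentrality parameter scales effect size by the design's sample-size factor: δ = d·√(n/2) = 0.47 × √(70/2) = 2.7806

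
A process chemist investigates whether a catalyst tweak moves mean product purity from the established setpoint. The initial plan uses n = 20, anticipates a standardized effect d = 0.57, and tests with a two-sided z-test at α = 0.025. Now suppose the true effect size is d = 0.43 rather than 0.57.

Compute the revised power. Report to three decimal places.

Power ≈ 0.375

With d = 0.43: δ = d·√n = 0.43 × √20 = 1.9230. Critical value z_{0.0125} = 2.241.
Revised power = Φ(δ − 2.241) + Φ(−δ − 2.241) = Φ(-0.318) + Φ(-4.164) = 0.3751 + 0.0000 = 0.3751.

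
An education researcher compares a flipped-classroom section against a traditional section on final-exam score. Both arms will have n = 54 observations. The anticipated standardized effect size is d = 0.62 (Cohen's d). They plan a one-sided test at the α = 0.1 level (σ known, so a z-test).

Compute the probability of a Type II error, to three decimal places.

β ≈ 0.026

Noncentrality parameter: δ = d·√(n/2) = 0.62 × √(54/2) = 3.2216
Critical value for a one-sided test at α = 0.1: z_α = 1.282.
Power = Φ(δ − 1.282) = Φ(1.940) = 0.9738.
Type II error: β = 1 − power = 1 − 0.9738 = 0.0262.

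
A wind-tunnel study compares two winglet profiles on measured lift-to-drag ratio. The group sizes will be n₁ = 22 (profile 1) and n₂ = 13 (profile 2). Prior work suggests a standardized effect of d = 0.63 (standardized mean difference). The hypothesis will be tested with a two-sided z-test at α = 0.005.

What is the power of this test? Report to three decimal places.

Noncentrality parameter: δ = d / √(1/n₁ + 1/n₂) = 0.63 / √(1/22 + 1/13) = 1.8009
Two-sided α = 0.005 → critical value z_{0.0025} = 2.807.
Power = Φ(δ − 2.807) + Φ(−δ − 2.807) = Φ(-1.006) + Φ(-4.608) = 0.1572 + 0.0000 = 0.1572.

Power ≈ 0.157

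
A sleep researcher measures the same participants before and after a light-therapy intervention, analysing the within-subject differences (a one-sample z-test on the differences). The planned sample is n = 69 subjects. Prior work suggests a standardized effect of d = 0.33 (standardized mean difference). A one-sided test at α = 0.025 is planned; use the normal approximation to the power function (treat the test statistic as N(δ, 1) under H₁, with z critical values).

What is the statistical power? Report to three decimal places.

Noncentrality parameter: δ = d·√n = 0.33 × √69 = 2.7412
Critical value for a one-sided test at α = 0.025: z_α = 1.960.
Power = P(Z > 1.960 − δ) = Φ(0.781) = 0.7827.

Power ≈ 0.783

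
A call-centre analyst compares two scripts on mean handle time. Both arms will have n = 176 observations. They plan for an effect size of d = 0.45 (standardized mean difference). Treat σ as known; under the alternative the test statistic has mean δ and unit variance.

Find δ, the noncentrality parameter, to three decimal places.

δ ≈ 4.221

δ = d·√(n/2) = 0.45 × √(176/2) = 4.2214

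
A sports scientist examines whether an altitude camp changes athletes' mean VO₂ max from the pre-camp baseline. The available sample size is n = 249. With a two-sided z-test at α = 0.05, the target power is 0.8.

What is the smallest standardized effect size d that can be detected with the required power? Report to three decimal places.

d ≈ 0.178

Required noncentrality: δ = z_{0.025} + z_{0.20} = 1.960 + 0.842 = 2.802.
(Lower-tail contribution to power is negligible for δ > 0.)
δ = d·√n ⇒ d = δ/√n = 2.802/√249 = 0.1775.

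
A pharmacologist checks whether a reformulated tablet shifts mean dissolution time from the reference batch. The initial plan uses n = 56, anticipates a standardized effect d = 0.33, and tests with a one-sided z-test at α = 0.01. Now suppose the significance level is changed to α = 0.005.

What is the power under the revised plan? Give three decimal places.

δ = d·√n = 0.33 × √56 = 2.4695 (unchanged). New critical value: z_{0.005} = 2.576.
Revised power = Φ(δ − 2.576) = Φ(-0.106) = 0.4577.

Power ≈ 0.458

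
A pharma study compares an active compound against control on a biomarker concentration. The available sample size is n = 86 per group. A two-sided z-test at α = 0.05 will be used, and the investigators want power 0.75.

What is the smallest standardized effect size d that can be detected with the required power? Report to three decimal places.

Need Φ(δ − 1.960) = 0.75, so δ = 1.960 + 0.674 = 2.634.
(The second rejection-region term Φ(−δ − z_{α/2}) is negligible and dropped.)
δ = d·√(n/2) ⇒ d = δ/√(n/2) = 2.634/√(86/2) = 0.4018.

d ≈ 0.402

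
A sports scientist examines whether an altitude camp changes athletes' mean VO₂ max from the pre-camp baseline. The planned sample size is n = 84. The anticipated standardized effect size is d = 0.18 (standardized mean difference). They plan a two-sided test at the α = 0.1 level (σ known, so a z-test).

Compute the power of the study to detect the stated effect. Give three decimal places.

Power ≈ 0.502

Noncentrality parameter: δ = d·√n = 0.18 × √84 = 1.6497
Two-sided α = 0.1 → critical value z_{0.05} = 1.645.
Power = Φ(δ − 1.645) + Φ(−δ − 1.645) = Φ(0.005) + Φ(-3.295) = 0.5019 + 0.0005 = 0.5024.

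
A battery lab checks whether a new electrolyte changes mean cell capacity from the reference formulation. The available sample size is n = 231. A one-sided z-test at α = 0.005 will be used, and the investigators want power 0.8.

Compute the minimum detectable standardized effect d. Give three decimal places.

d ≈ 0.225

Required noncentrality: δ = z_{0.005} + z_{0.20} = 2.576 + 0.842 = 3.417.
δ = d·√n ⇒ d = δ/√n = 3.417/√231 = 0.2249.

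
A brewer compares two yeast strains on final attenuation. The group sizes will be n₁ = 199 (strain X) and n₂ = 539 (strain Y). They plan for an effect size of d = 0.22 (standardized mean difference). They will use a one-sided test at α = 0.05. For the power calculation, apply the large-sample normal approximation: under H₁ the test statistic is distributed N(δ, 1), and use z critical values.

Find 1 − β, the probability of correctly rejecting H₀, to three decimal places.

Power ≈ 0.843

Noncentrality parameter: λ = d / √(1/n₁ + 1/n₂) = 0.22 / √(1/199 + 1/539) = 2.6523
One-sided α = 0.05 → critical value z_{0.05} = 1.645.
Power = Φ(λ − 1.645) = Φ(1.007) = 0.8431.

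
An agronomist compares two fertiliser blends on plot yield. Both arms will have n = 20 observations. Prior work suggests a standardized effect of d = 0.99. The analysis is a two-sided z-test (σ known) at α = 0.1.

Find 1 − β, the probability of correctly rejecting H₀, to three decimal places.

Power ≈ 0.931

Noncentrality parameter: λ = d·√(n/2) = 0.99 × √(20/2) = 3.1307
Two-sided α = 0.1 → critical value z_{0.05} = 1.645.
Power = Φ(λ − 1.645) + Φ(−λ − 1.645) = Φ(1.486) + Φ(-4.776) = 0.9313 + 0.0000 = 0.9313.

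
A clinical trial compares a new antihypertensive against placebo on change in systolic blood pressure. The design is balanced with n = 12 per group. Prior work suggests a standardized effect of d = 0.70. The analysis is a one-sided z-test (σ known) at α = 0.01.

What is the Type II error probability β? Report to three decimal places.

Noncentrality parameter: δ = d·√(n/2) = 0.70 × √(12/2) = 1.7146
Critical value for a one-sided test at α = 0.01: z_α = 2.326.
Power = Φ(δ − 2.326) = Φ(-0.612) = 0.2704.
Type II error: β = 1 − power = 1 − 0.2704 = 0.7296.

β ≈ 0.730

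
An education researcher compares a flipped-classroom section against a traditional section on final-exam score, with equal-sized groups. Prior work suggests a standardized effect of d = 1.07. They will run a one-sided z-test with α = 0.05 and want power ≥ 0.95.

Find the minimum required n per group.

n = 19 per group

Set Φ(δ − 1.645) = 0.95; then δ − 1.645 = Φ⁻¹(0.95) = 1.645, giving δ = 3.290.
δ = d·√(n/2) ⇒ n = 2(δ/d)² = 2 × (3.290 / 1.07)² = 18.91.
Round up to the next whole unit.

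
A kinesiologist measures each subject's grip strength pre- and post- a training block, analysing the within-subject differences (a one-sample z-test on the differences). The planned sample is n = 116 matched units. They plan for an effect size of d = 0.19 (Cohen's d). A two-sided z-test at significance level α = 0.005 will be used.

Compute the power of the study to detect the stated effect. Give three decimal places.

Power ≈ 0.223

Noncentrality parameter: δ = d·√n = 0.19 × √116 = 2.0464
Critical value for a two-sided test at α = 0.005: z_{α/2} = 2.807.
Power = Φ(δ − 2.807) + Φ(−δ − 2.807) = Φ(-0.761) + Φ(-4.853) = 0.2234 + 0.0000 = 0.2234.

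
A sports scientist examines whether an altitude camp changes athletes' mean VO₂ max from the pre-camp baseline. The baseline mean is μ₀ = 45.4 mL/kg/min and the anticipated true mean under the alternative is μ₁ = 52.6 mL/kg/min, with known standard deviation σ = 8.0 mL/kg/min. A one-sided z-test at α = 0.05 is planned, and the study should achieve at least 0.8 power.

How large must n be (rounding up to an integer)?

n = 8

Standardized effect: d = |μ₁ − μ₀| / σ = |52.6 − 45.4| / 8.0 = 0.9000
Set Φ(δ − 1.645) = 0.8; then δ − 1.645 = Φ⁻¹(0.8) = 0.842, giving δ = 2.486.
δ = d·√n ⇒ n = (δ/d)² = (2.486 / 0.9000)² = 7.63.
Round up to the next whole unit.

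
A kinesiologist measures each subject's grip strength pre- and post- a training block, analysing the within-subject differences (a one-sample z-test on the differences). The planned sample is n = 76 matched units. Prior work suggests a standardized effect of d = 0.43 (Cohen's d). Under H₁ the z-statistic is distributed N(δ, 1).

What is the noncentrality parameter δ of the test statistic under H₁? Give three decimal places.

δ ≈ 3.749

The noncentrality parameter scales effect size by the design's sample-size factor: δ = d·√n = 0.43 × √76 = 3.7487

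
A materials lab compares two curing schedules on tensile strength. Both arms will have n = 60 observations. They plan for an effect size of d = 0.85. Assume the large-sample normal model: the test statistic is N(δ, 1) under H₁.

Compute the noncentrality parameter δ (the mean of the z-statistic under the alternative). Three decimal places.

δ = d·√(n/2) = 0.85 × √(60/2) = 4.6556

δ ≈ 4.656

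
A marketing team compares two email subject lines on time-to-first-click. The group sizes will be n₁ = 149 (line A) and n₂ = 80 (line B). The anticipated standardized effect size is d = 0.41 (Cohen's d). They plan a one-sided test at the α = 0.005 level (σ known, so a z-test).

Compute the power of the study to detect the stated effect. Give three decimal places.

Noncentrality parameter: δ = d / √(1/n₁ + 1/n₂) = 0.41 / √(1/149 + 1/80) = 2.9580
One-sided α = 0.005 → critical value z_{0.005} = 2.576.
Power = Φ(δ − 2.576) = Φ(0.382) = 0.6488.

Power ≈ 0.649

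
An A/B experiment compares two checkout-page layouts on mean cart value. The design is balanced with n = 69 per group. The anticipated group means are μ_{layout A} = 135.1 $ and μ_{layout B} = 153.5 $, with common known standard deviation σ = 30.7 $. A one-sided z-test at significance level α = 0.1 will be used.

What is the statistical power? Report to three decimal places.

Standardized effect: d = |μ_{layout A} − μ_{layout B}| / σ = |135.1 − 153.5| / 30.7 = 0.5993
Noncentrality parameter: δ = d·√(n/2) = 0.5993 × √(69/2) = 3.5204
One-sided α = 0.1 → critical value z_{0.1} = 1.282.
Power = Φ(δ − 1.282) = Φ(2.239) = 0.9874.

Power ≈ 0.987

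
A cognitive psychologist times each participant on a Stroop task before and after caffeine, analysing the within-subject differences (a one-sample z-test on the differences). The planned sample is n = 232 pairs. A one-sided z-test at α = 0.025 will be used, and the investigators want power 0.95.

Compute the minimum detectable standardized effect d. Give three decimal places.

d ≈ 0.237

Need Φ(δ − 1.960) = 0.95, so δ = 1.960 + 1.645 = 3.605.
δ = d·√n ⇒ d = δ/√n = 3.605/√232 = 0.2367.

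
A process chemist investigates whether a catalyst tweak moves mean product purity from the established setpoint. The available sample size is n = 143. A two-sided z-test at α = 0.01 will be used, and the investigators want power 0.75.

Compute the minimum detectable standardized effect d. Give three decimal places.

d ≈ 0.272

Required noncentrality: δ = z_{0.005} + z_{0.25} = 2.576 + 0.674 = 3.250.
(The second rejection-region term Φ(−δ − z_{α/2}) is negligible and dropped.)
δ = d·√n ⇒ d = δ/√n = 3.250/√143 = 0.2718.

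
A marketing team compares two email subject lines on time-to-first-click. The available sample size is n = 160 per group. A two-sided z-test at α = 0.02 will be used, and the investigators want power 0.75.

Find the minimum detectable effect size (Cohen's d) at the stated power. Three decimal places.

Required noncentrality: δ = z_{0.01} + z_{0.25} = 2.326 + 0.674 = 3.001.
(The second rejection-region term Φ(−δ − z_{α/2}) is negligible and dropped.)
δ = d·√(n/2) ⇒ d = δ/√(n/2) = 3.001/√(160/2) = 0.3355.

d ≈ 0.336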